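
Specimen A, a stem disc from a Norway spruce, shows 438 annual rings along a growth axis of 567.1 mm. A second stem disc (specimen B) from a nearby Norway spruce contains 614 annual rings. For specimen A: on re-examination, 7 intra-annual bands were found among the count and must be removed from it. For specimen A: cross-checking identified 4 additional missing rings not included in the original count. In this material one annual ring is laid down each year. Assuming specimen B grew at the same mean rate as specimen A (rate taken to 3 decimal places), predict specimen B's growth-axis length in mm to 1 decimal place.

Specimen A: adjusted count: 438 − 7 + 4 = 435 annual rings.
A: Mean rate = 567.1 mm / 435 years ≈ 1.304 mm per year.
B's length ≈ 1.304 × 614 = 800.7 mm.

800.7 mm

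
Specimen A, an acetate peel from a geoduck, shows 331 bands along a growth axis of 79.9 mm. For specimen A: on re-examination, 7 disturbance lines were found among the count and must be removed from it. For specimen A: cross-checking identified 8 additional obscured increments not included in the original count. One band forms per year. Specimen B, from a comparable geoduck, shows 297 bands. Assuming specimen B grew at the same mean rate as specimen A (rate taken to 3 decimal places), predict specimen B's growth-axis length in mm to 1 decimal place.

Specimen A: after corrections the count is 331 − 7 + 8 = 332 bands.
A: 79.9 mm over 332 years gives 79.9 / 332 ≈ 0.241 mm per year.
Length of B = 0.241 × 297 = 71.6 mm.

71.6 mm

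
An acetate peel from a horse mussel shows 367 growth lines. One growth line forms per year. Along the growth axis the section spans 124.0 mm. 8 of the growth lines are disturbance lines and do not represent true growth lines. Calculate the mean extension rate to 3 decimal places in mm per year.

True growth line count = 367 − 8 = 359.
124.0 mm over 359 years gives 124.0 / 359 ≈ 0.345 mm per year.

0.345 mm per year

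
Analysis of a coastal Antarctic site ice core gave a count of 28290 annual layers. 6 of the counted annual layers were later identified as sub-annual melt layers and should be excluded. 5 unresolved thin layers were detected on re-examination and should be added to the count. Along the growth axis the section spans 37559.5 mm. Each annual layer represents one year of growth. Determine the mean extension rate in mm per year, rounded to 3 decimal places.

1.328 mm per year

After corrections the count is 28290 − 6 + 5 = 28289 annual layers.
Mean rate = 37559.5 mm / 28289 years ≈ 1.328 mm per year.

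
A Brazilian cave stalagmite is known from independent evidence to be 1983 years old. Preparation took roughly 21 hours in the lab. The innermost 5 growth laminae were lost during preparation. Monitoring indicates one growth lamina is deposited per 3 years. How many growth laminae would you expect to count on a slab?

656 growth laminae

Expected growth laminae: 1983 / 3 = 661.
Subtracting the 5 growth laminae not captured gives 661 − 5 = 656 growth laminae in the record.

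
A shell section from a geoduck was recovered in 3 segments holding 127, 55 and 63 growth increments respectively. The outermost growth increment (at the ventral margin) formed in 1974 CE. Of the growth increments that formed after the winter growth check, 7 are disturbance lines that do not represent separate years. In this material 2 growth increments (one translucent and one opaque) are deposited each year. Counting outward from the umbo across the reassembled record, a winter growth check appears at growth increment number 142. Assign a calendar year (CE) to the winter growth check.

Total growth increments = 127 + 55 + 63 = 245.
245 − 142 = 103 growth increments lie beyond the winter growth check toward the ventral margin.
Removing the 7 false growth increments leaves 103 − 7 = 96 true growth increments beyond the winter growth check.
96 growth increments at 2 per year is 96 / 2 = 48 years.
Counting back 48 years from 1974 CE places the winter growth check in 1974 − 48 = 1926 CE.

1926 CE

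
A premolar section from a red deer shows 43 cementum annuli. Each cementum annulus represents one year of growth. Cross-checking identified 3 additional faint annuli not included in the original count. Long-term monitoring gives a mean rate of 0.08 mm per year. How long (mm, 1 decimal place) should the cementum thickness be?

After corrections the count is 43 + 3 = 46 cementum annuli.
46 years at 0.08 mm/year gives 0.08 × 46 = 3.7 mm.

3.7 mm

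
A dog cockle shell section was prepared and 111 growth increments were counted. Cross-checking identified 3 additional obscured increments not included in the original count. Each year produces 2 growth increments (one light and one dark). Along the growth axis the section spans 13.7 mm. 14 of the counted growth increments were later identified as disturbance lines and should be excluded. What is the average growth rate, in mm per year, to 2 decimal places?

0.27 mm per year

Adjusted count: 111 − 14 + 3 = 100 growth increments.
100 growth increments at 2 per year is 100 / 2 = 50 years.
13.7 mm over 50 years gives 13.7 / 50 ≈ 0.27 mm per year.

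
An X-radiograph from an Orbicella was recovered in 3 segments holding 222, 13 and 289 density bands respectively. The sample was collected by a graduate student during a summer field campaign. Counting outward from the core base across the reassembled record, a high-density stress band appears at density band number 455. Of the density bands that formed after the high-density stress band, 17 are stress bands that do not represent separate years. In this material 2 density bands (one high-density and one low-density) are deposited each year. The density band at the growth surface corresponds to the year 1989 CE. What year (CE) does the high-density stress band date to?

1963 CE

Total density bands = 222 + 13 + 289 = 524.
524 − 455 = 69 density bands lie beyond the high-density stress band toward the growth surface.
69 − 17 false = 52 true density bands after the high-density stress band.
With 2 density bands per year, 52 / 2 = 26 years.
The density band at the growth surface is 1989 CE, so the high-density stress band dates to 1989 − 26 = 1963 CE.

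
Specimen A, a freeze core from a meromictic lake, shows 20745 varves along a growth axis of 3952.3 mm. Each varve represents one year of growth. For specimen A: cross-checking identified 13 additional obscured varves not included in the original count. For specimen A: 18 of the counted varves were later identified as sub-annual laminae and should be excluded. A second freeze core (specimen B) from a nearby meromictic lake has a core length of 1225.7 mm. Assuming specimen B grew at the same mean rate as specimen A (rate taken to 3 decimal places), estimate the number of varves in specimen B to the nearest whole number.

Specimen A: after corrections the count is 20745 − 18 + 13 = 20740 varves.
A: Mean rate = 3952.3 mm / 20740 years ≈ 0.191 mm/year.
Specimen B: 1225.7 mm / 0.191 mm per year = 6417.28 years ≈ 6417 varves.

6417 varves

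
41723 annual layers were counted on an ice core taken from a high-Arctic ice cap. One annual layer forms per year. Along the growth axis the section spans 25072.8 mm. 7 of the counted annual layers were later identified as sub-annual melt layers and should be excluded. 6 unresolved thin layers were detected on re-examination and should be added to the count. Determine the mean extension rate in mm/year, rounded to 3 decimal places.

0.601 mm/year

Adjusted count: 41723 − 7 + 6 = 41722 annual layers.
Extension rate ≈ 25072.8 / 41722 = 0.601 mm/year.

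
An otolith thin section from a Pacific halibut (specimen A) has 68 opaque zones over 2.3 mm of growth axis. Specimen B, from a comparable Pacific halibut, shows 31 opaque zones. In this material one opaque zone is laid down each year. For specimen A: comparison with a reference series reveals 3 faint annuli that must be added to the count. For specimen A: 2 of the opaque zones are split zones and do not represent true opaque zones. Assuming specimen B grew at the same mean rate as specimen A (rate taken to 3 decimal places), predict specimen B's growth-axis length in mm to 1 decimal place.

1.0 mm

Specimen A: correcting the raw count gives 68 − 2 + 3 = 69 true opaque zones.
A: Extension rate ≈ 2.3 / 69 = 0.033 mm/yr.
Length of B = 0.033 × 31 = 1.0 mm.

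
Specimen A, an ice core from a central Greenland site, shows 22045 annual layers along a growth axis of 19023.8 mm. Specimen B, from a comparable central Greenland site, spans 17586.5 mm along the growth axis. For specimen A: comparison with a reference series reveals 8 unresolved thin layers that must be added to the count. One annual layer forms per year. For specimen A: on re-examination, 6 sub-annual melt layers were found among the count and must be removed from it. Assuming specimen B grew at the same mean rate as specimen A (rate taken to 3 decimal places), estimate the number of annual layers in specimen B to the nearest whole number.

Specimen A: correcting the raw count gives 22045 − 6 + 8 = 22047 true annual layers.
A: Extension rate ≈ 19023.8 / 22047 = 0.863 mm per year.
B spans 17586.5 / 0.863 = 20378.33 years ≈ 20378 annual layers.

20378 annual layers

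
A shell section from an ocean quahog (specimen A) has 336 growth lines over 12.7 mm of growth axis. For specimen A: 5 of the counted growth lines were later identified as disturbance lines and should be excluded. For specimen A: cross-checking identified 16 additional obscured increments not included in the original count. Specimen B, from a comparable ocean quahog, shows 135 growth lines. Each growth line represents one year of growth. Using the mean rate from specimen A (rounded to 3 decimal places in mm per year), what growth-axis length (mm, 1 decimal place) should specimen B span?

Specimen A: adjusted count: 336 − 5 + 16 = 347 growth lines.
A: Mean rate = 12.7 mm / 347 years ≈ 0.037 mm per year.
For B, 0.037 mm/year × 135 years = 5.0 mm.

5.0 mm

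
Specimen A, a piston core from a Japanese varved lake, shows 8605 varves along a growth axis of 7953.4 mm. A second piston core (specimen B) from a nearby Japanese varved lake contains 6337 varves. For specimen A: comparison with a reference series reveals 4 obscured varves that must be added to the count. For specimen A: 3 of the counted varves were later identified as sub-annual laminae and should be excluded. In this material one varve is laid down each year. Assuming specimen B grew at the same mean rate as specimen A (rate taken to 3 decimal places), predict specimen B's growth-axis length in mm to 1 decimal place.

5855.4 mm

Specimen A: true varve count = 8605 − 3 + 4 = 8606.
A: 7953.4 mm over 8606 years gives 7953.4 / 8606 ≈ 0.924 mm/yr.
Length of B = 0.924 × 6337 = 5855.4 mm.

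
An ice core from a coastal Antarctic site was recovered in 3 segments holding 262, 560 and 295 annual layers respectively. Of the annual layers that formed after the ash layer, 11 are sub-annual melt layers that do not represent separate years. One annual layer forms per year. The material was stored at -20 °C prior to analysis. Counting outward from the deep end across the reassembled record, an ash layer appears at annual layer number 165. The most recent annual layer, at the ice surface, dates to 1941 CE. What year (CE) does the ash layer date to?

1000 CE

Total annual layers = 262 + 560 + 295 = 1117.
The ash layer sits at annual layer 165 from the deep end, so 1117 − 165 = 952 annual layers formed after it.
Excluding 11 false annual layers: 952 − 11 = 941.
Counting back 941 years from 1941 CE places the ash layer in 1941 − 941 = 1000 CE.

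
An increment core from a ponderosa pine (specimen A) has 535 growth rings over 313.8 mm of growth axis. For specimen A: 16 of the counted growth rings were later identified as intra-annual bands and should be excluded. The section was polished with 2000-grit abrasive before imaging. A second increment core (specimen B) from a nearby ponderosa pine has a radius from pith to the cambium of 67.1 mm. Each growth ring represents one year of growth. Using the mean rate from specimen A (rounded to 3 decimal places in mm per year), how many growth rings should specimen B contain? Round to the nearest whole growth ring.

Specimen A: correcting the raw count gives 535 − 16 = 519 true growth rings.
A: Mean rate = 313.8 mm / 519 years ≈ 0.605 mm per year.
Specimen B: 67.1 mm / 0.605 mm per year = 110.91 years ≈ 111 growth rings.

111 growth rings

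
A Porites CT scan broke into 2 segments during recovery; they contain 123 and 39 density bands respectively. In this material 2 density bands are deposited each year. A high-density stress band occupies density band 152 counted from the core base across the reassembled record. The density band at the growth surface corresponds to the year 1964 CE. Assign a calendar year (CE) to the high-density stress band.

Total density bands = 123 + 39 = 162.
Between density band 152 and the growth surface there are 162 − 152 = 10 density bands.
Dividing by 2 density bands per year: 10 / 2 = 5 years.
1964 − 5 = 1959 CE.

1959 CE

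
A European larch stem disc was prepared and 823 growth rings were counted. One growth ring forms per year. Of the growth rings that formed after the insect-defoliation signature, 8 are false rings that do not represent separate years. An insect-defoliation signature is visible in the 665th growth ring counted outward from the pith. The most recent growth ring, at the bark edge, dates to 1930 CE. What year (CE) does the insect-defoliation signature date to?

1780 CE

823 − 665 = 158 growth rings lie beyond the insect-defoliation signature toward the bark edge.
Removing the 8 false growth rings leaves 158 − 8 = 150 true growth rings beyond the insect-defoliation signature.
The growth ring at the bark edge is 1930 CE, so the insect-defoliation signature dates to 1930 − 150 = 1780 CE.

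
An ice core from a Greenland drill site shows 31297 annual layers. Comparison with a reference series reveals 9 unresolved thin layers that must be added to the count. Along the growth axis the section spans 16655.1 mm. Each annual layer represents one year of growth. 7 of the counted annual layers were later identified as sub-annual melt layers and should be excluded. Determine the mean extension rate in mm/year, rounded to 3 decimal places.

0.532 mm/year

After corrections the count is 31297 − 7 + 9 = 31299 annual layers.
Extension rate ≈ 16655.1 / 31299 = 0.532 mm/year.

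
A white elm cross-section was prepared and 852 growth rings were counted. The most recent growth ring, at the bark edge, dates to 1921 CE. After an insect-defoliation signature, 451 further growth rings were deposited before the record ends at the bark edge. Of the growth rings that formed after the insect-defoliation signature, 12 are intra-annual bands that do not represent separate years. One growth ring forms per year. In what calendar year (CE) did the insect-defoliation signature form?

1482 CE

451 growth rings formed after the insect-defoliation signature.
Excluding 12 false growth rings: 451 − 12 = 439.
The growth ring at the bark edge is 1921 CE, so the insect-defoliation signature dates to 1921 − 439 = 1482 CE.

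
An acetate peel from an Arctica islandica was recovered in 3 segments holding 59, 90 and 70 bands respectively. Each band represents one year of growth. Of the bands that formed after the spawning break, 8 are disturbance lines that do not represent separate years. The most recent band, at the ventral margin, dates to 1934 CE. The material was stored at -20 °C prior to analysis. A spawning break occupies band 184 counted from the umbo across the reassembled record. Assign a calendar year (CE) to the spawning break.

1907 CE

Total bands = 59 + 90 + 70 = 219.
The spawning break sits at band 184 from the umbo, so 219 − 184 = 35 bands formed after it.
Excluding 8 false bands: 35 − 8 = 27.
Counting back 27 years from 1934 CE places the spawning break in 1934 − 27 = 1907 CE.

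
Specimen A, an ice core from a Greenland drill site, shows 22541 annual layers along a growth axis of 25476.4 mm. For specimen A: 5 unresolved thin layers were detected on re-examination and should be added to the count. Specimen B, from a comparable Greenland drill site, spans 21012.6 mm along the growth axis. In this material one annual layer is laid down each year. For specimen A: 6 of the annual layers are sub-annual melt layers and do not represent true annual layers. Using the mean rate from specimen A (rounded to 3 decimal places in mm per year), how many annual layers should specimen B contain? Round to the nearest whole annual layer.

Specimen A: true annual layer count = 22541 − 6 + 5 = 22540.
A: Mean rate = 25476.4 mm / 22540 years ≈ 1.130 mm/year.
B spans 21012.6 / 1.130 = 18595.22 years ≈ 18595 annual layers.

18595 annual layers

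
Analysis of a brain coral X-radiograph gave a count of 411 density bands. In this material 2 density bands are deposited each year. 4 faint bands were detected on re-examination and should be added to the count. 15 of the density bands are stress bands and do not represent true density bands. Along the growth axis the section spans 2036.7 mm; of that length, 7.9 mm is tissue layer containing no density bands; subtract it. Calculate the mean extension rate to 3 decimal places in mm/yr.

Adjusted count: 411 − 15 + 4 = 400 density bands.
With 2 density bands per year, 400 / 2 = 200 years.
Net length = 2036.7 − 7.9 = 2028.8 mm.
2028.8 mm over 200 years gives 2028.8 / 200 ≈ 10.144 mm/yr.

10.144 mm/yr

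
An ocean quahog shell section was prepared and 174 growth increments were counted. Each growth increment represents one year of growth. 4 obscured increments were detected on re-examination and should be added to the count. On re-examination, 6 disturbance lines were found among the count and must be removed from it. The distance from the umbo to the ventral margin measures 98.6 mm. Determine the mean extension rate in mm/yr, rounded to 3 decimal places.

Adjusted count: 174 − 6 + 4 = 172 growth increments.
Extension rate ≈ 98.6 / 172 = 0.573 mm/yr.

0.573 mm/yr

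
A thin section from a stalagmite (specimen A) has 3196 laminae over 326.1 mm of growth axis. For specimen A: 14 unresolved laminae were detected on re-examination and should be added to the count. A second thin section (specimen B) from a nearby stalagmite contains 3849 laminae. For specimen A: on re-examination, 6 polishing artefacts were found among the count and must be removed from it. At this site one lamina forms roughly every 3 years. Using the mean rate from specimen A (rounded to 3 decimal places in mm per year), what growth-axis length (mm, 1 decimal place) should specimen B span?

392.6 mm

Specimen A: true lamina count = 3196 − 6 + 14 = 3204.
Specimen A: at 3 years per lamina, 3204 × 3 = 9612 years.
A: Extension rate ≈ 326.1 / 9612 = 0.034 mm/yr.
Specimen B: at 3 years per lamina, 3849 × 3 = 11547 years. For B, 0.034 mm/year × 11547 years = 392.6 mm.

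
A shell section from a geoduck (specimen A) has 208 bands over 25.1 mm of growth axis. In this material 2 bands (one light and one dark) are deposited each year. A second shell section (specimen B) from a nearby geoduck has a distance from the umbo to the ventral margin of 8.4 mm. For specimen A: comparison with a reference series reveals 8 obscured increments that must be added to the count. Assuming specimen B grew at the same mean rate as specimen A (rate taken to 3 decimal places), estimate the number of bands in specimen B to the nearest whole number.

Specimen A: true band count = 208 + 8 = 216.
Specimen A: dividing by 2 bands per year: 216 / 2 = 108 years.
A: Mean rate = 25.1 mm / 108 years ≈ 0.232 mm per year.
For B, 8.4 / 0.232 = 36.21 years; at 2 bands per year that is 36.21 × 2 ≈ 72 bands.

72 bands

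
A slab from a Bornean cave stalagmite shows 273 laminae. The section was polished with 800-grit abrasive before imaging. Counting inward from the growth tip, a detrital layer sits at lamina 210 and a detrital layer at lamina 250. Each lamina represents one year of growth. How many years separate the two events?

40 yr

The two markers are separated by 250 − 210 = 40 laminae.
One lamina per year makes the interval 40 years.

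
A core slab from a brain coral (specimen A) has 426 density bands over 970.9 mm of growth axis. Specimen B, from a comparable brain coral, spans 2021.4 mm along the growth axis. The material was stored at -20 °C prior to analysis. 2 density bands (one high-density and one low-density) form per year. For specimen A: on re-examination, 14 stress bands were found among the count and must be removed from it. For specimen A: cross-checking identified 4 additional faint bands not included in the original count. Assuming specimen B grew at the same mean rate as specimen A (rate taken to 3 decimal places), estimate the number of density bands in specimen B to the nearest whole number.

866 density bands

Specimen A: adjusted count: 426 − 14 + 4 = 416 density bands.
Specimen A: with 2 density bands per year, 416 / 2 = 208 years.
A: 970.9 mm over 208 years gives 970.9 / 208 ≈ 4.668 mm per year.
Specimen B: 2021.4 mm / 4.668 mm per year = 433.03 years; at 2 density bands per year that is 433.03 × 2 ≈ 866 density bands.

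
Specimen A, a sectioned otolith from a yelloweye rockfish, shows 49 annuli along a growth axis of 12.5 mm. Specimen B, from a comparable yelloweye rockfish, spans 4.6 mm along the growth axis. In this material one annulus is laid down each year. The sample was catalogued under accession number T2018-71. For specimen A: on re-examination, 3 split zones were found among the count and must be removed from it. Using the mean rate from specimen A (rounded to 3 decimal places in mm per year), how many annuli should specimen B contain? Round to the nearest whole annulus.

Specimen A: adjusted count: 49 − 3 = 46 annuli.
A: Mean rate = 12.5 mm / 46 years ≈ 0.272 mm/year.
B spans 4.6 / 0.272 = 16.91 years ≈ 17 annuli.

17 annuli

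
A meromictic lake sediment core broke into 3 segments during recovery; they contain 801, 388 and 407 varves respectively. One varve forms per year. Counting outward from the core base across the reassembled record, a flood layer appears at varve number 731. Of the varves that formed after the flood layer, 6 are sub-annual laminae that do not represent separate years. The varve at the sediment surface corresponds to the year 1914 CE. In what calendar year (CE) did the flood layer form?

1055 CE

Total varves = 801 + 388 + 407 = 1596.
Between varve 731 and the sediment surface there are 1596 − 731 = 865 varves.
Removing the 6 false varves leaves 865 − 6 = 859 true varves beyond the flood layer.
1914 − 859 = 1055 CE.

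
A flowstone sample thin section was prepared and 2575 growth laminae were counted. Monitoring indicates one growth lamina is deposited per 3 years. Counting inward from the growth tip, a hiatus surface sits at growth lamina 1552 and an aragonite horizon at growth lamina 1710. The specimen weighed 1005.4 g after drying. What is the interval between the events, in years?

474 yr

Separation: 1710 − 1552 = 158 growth laminae.
At 3 years per growth lamina, 158 × 3 = 474 years.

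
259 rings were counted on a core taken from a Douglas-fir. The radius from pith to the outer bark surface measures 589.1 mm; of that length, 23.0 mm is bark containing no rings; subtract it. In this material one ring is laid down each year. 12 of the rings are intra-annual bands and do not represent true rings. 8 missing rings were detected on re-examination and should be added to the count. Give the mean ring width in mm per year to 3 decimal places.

Correcting the raw count gives 259 − 12 + 8 = 255 true rings.
Removing the 23.0 mm offcut leaves 589.1 − 23.0 = 566.1 mm.
Extension rate ≈ 566.1 / 255 = 2.220 mm per year.

2.220 mm per year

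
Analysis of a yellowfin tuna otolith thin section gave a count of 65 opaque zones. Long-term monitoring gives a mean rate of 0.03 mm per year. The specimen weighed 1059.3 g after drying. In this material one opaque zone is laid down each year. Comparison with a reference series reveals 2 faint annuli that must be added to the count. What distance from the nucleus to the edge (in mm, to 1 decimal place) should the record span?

After corrections the count is 65 + 2 = 67 opaque zones.
Length ≈ 0.03 × 67 = 2.0 mm.

2.0 mm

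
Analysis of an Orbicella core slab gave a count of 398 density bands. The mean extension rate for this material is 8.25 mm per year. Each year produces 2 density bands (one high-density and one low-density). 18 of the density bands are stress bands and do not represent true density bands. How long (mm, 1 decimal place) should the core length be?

Correcting the raw count gives 398 − 18 = 380 true density bands.
380 density bands at 2 per year is 380 / 2 = 190 years.
Predicted length = 8.25 mm/year × 190 years = 1567.5 mm.

1567.5 mm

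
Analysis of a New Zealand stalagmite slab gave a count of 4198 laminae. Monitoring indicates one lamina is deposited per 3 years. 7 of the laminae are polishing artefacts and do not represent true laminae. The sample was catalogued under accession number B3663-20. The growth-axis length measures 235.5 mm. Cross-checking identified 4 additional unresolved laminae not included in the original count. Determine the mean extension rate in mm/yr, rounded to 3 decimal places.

After corrections the count is 4198 − 7 + 4 = 4195 laminae.
4195 laminae at 3 years each span 4195 × 3 = 12585 years.
Extension rate ≈ 235.5 / 12585 = 0.019 mm/yr.

0.019 mm/yr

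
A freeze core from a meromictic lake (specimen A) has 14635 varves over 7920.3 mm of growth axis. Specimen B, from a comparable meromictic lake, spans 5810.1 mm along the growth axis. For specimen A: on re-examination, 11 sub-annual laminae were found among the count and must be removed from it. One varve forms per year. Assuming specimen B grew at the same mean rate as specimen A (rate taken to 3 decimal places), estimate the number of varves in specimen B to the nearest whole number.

Specimen A: true varve count = 14635 − 11 = 14624.
A: Mean rate = 7920.3 mm / 14624 years ≈ 0.542 mm/year.
For B, 5810.1 / 0.542 = 10719.74 years ≈ 10720 varves.

10720 varves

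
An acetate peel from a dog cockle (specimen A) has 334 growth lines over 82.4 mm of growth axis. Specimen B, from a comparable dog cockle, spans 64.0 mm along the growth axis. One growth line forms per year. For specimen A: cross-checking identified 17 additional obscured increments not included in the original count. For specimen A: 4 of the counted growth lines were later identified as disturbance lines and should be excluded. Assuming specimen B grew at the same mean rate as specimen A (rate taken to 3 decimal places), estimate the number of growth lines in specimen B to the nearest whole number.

Specimen A: correcting the raw count gives 334 − 4 + 17 = 347 true growth lines.
A: Extension rate ≈ 82.4 / 347 = 0.237 mm/yr.
Specimen B: 64.0 mm / 0.237 mm per year = 270.04 years ≈ 270 growth lines.

270 growth lines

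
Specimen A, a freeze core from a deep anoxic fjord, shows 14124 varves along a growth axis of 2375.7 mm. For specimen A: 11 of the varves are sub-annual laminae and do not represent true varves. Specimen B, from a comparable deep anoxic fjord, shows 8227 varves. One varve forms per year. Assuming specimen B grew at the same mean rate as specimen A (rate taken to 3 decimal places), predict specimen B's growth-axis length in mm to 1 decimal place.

Specimen A: true varve count = 14124 − 11 = 14113.
A: Mean rate = 2375.7 mm / 14113 years ≈ 0.168 mm/year.
B's length ≈ 0.168 × 8227 = 1382.1 mm.

1382.1 mm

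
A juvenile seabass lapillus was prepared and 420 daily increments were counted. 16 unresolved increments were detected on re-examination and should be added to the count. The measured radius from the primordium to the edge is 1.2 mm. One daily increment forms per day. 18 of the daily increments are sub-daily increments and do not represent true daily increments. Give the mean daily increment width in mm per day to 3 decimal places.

Adjusted count: 420 − 18 + 16 = 418 daily increments.
1.2 mm over 418 days gives 1.2 / 418 ≈ 0.003 mm per day.

0.003 mm per day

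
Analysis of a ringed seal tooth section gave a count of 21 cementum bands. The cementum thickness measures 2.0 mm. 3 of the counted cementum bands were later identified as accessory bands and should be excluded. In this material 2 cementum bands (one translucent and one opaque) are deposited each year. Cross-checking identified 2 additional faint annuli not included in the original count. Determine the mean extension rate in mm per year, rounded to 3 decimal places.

After corrections the count is 21 − 3 + 2 = 20 cementum bands.
Dividing by 2 cementum bands per year: 20 / 2 = 10 years.
Mean rate = 2.0 mm / 10 years ≈ 0.200 mm per year.

0.200 mm per year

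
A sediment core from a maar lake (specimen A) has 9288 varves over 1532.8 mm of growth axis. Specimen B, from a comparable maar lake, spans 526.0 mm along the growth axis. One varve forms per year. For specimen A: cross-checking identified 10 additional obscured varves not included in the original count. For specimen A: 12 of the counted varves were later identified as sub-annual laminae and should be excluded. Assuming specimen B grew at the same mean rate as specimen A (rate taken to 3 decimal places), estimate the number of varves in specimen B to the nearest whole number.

Specimen A: after corrections the count is 9288 − 12 + 10 = 9286 varves.
A: Mean rate = 1532.8 mm / 9286 years ≈ 0.165 mm per year.
B spans 526.0 / 0.165 = 3187.88 years ≈ 3188 varves.

3188 varves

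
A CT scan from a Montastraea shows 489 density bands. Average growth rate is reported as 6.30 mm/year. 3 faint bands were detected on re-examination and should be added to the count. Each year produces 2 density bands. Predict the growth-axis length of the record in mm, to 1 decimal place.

1549.8 mm

Correcting the raw count gives 489 + 3 = 492 true density bands.
492 density bands at 2 per year is 492 / 2 = 246 years.
Predicted length = 6.30 mm/year × 246 years = 1549.8 mm.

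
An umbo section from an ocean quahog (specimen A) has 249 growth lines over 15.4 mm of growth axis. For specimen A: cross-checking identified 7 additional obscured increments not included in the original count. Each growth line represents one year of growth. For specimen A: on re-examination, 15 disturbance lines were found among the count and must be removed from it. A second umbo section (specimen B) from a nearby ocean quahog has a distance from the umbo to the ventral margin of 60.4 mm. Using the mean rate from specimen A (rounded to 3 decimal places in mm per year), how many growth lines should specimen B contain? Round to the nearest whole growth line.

944 growth lines

Specimen A: true growth line count = 249 − 15 + 7 = 241.
A: Extension rate ≈ 15.4 / 241 = 0.064 mm/yr.
B spans 60.4 / 0.064 = 943.75 years ≈ 944 growth lines.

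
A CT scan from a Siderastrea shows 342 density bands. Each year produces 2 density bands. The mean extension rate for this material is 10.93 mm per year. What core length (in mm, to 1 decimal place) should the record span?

1869.0 mm

342 density bands at 2 per year is 342 / 2 = 171 years.
Length ≈ 10.93 × 171 = 1869.0 mm.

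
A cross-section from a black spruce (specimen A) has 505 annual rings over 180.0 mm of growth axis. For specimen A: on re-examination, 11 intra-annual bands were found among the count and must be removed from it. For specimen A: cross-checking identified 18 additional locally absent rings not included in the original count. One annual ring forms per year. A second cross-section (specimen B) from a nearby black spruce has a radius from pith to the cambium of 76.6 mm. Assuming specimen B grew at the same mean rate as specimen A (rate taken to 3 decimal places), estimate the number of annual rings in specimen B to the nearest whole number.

Specimen A: correcting the raw count gives 505 − 11 + 18 = 512 true annual rings.
A: Mean rate = 180.0 mm / 512 years ≈ 0.352 mm/year.
For B, 76.6 / 0.352 = 217.61 years ≈ 218 annual rings.

218 annual rings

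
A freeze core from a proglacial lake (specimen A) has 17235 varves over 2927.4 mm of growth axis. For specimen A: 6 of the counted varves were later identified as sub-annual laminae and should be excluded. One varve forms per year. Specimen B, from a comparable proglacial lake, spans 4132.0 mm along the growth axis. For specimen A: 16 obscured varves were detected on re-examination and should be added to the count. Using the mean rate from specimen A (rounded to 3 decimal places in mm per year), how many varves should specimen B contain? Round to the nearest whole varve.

Specimen A: after corrections the count is 17235 − 6 + 16 = 17245 varves.
A: Mean rate = 2927.4 mm / 17245 years ≈ 0.170 mm/year.
B spans 4132.0 / 0.170 = 24305.88 years ≈ 24306 varves.

24306 varves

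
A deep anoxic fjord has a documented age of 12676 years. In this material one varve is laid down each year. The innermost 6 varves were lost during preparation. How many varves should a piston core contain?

At one varve per year, 12676 years correspond to 12676 varves.
Less the 6 uncaptured varves: 12676 − 6 = 12670.

12670 varves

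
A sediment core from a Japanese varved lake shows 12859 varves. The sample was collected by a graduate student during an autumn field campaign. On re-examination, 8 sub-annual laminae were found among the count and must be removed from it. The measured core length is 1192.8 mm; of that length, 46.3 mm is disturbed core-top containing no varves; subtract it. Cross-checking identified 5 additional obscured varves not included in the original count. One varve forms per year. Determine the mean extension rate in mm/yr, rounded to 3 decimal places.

0.089 mm/yr

True varve count = 12859 − 8 + 5 = 12856.
Net length = 1192.8 − 46.3 = 1146.5 mm.
Extension rate ≈ 1146.5 / 12856 = 0.089 mm/yr.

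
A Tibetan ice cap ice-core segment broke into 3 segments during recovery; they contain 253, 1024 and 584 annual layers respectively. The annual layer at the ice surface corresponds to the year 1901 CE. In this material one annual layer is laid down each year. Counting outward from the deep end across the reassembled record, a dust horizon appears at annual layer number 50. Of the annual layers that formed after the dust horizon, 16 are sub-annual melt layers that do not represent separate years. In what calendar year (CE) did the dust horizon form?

Total annual layers = 253 + 1024 + 584 = 1861.
Between annual layer 50 and the ice surface there are 1861 − 50 = 1811 annual layers.
Removing the 16 false annual layers leaves 1811 − 16 = 1795 true annual layers beyond the dust horizon.
1901 − 1795 = 106 CE.

106 CE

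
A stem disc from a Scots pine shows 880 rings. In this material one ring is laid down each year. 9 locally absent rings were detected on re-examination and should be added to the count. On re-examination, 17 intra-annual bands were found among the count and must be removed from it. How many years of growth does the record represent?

872 years

True ring count = 880 − 17 + 9 = 872.
One ring per year makes the duration 872 years.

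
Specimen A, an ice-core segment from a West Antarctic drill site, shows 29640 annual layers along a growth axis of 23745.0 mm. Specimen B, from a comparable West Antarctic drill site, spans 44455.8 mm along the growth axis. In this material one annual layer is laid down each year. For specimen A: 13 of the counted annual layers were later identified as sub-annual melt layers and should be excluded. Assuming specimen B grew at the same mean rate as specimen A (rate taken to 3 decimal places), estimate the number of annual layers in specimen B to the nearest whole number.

55500 annual layers

Specimen A: correcting the raw count gives 29640 − 13 = 29627 true annual layers.
A: Extension rate ≈ 23745.0 / 29627 = 0.801 mm/year.
Specimen B: 44455.8 mm / 0.801 mm per year = 55500.37 years ≈ 55500 annual layers.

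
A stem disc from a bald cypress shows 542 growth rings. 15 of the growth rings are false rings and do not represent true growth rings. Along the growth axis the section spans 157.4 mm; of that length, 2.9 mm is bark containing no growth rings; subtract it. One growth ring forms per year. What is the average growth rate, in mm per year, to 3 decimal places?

True growth ring count = 542 − 15 = 527.
Net length = 157.4 − 2.9 = 154.5 mm.
Mean rate = 154.5 mm / 527 years ≈ 0.293 mm per year.

0.293 mm per year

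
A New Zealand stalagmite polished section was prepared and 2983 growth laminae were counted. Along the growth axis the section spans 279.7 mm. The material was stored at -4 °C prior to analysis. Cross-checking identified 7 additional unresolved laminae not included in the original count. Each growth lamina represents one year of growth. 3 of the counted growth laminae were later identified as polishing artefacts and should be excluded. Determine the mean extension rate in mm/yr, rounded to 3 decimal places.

0.094 mm/yr

Adjusted count: 2983 − 3 + 7 = 2987 growth laminae.
Extension rate ≈ 279.7 / 2987 = 0.094 mm/yr.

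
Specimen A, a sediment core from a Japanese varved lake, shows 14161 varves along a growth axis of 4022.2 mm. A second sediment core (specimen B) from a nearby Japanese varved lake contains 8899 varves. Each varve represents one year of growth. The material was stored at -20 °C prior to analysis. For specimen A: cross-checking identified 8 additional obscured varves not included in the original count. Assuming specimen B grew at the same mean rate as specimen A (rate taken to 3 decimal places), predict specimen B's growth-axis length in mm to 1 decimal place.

2527.3 mm

Specimen A: true varve count = 14161 + 8 = 14169.
A: Extension rate ≈ 4022.2 / 14169 = 0.284 mm/yr.
Length of B = 0.284 × 8899 = 2527.3 mm.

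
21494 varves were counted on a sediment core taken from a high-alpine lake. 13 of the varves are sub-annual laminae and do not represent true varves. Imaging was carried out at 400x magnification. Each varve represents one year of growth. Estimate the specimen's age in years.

Adjusted count: 21494 − 13 = 21481 varves.
With a one-to-one varve periodicity this is 21481 years.

21481 yr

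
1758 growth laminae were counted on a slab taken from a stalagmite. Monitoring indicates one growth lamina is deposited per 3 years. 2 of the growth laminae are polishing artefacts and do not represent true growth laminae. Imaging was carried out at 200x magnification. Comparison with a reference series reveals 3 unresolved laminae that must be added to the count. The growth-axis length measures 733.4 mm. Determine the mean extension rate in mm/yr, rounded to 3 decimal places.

0.139 mm/yr

Adjusted count: 1758 − 2 + 3 = 1759 growth laminae.
1759 growth laminae at 3 years each span 1759 × 3 = 5277 years.
733.4 mm over 5277 years gives 733.4 / 5277 ≈ 0.139 mm/yr.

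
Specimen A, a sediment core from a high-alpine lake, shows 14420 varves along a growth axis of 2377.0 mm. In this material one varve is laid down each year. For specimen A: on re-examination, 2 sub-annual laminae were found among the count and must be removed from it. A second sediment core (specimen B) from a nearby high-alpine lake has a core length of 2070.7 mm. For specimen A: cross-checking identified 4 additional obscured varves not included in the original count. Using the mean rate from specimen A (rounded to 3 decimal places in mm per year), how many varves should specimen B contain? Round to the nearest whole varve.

12550 varves

Specimen A: after corrections the count is 14420 − 2 + 4 = 14422 varves.
A: 2377.0 mm over 14422 years gives 2377.0 / 14422 ≈ 0.165 mm/yr.
B spans 2070.7 / 0.165 = 12549.70 years ≈ 12550 varves.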